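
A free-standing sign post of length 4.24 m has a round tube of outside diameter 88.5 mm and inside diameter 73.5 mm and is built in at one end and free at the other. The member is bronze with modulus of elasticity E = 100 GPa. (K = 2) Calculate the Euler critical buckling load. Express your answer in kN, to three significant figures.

d_o = 88.5 mm, d_i = 73.5 mm
I = π(d_o⁴ − d_i⁴)/64 = π(88.5⁴ − 73.50⁴)/64 = 1.579×10^6 mm⁴
I = 1.579×10^6 mm⁴ = 1.579×10^-6 m⁴
Effective length L_e = K·L = 2 × 4.24 = 8.480 m
P_cr = π²EI / L_e² = π² × 100×10⁹ × 1.579×10^-6 / 8.480² = 2.167×10^4 N

P_cr ≈ 21.7 kN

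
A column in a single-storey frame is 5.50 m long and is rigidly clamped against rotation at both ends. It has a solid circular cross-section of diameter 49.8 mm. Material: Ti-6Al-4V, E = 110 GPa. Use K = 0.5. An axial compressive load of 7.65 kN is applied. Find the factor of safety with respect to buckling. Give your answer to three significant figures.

n ≈ 5.67

I = πd⁴/64 = π×49.8⁴/64 = 3.019×10^5 mm⁴
I = 3.019×10^5 mm⁴ = 3.019×10^-7 m⁴
Effective length L_e = K·L = 0.5 × 5.50 = 2.750 m
P_cr = π²EI / L_e² = π² × 110×10⁹ × 3.019×10^-7 / 2.750² = 4.334×10^4 N
Factor of safety n = P_cr / P = 43.343 / 7.65 = 5.67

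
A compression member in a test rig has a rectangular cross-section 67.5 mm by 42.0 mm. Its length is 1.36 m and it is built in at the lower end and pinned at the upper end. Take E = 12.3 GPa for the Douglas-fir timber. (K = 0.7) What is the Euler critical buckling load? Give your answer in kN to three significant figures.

Buckling occurs about the weak axis: I_min = h·b³/12 with b = 42.0 mm (the shorter side).
I_min = 67.5×42.0³/12 = 4.167×10^5 mm⁴
I = 4.167×10^5 mm⁴ = 4.167×10^-7 m⁴
Effective length L_e = K·L = 0.7 × 1.36 = 0.9520 m
P_cr = π²EI / L_e² = π² × 12.3×10⁹ × 4.167×10^-7 / 0.9520² = 5.582×10^4 N

P_cr ≈ 55.8 kN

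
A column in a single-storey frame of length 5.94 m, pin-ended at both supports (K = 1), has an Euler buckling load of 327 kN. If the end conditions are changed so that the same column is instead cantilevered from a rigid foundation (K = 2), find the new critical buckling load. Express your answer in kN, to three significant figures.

P_cr ≈ 81.8 kN

P_cr ∝ 1/K², so P_cr,new = P_cr,old × (K_old/K_new)² = 327 × (1/2)²
= 327 × 0.2500 = 81.8 kN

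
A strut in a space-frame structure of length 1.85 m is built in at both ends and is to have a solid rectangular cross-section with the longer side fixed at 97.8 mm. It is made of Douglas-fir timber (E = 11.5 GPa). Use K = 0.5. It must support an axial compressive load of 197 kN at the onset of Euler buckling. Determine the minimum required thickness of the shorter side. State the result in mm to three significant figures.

L_e = K·L = 0.5 × 1.85 = 0.9250 m
Required I = P_cr·L_e²/(π²E) = 1.970×10^5 × 0.9250² / (π² × 1.15×10^10) = 1.485×10^-6 m⁴
I_req = 1.485×10^6 mm⁴
Rectangle, weak axis: I_min = h·b³/12 with h = 97.8 mm fixed  ⇒  b = (12I/h)^(1/3) = 56.7 mm

b ≈ 56.7 mm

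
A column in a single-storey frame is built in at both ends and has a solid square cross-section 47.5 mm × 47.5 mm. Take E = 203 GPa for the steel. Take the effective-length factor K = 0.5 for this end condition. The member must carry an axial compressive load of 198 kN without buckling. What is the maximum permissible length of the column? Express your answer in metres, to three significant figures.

I = a⁴/12 = 47.5⁴/12 = 4.242×10^5 mm⁴
I = 4.242×10^-7 m⁴
At the buckling limit P_cr = P = 1.980×10^5 N
From P_cr = π²EI/(K·L)²:  L = (1/K)·√(π²EI/P_cr) = (1/0.5)·√(π²×2.03×10^11×4.242×10^-7/1.980×10^5)
L = 4.14 m

L_max ≈ 4.14 m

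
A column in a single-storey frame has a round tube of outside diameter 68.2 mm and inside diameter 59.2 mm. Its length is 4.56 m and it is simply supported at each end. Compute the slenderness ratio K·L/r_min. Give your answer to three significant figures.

λ ≈ 202

d_o = 68.2 mm, d_i = 59.2 mm
I = π(d_o⁴ − d_i⁴)/64 = π(68.2⁴ − 59.20⁴)/64 = 4.590×10^5 mm⁴
A = 900.5 mm²;  r_min = √(I/A) = √(4.590×10^5/900.5) = 22.58 mm
L_e = K·L = 1 × 4.56 m = 4.560 m = 4560.0 mm
λ = L_e / r_min = 4560.0 / 22.58 = 202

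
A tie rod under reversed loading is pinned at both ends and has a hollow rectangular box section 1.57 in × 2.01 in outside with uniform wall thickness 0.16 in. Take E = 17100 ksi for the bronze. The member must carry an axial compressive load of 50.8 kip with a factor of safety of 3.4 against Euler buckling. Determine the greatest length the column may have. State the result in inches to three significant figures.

Inner dimensions: h_i = 2.01 − 2×0.16 = 1.690 in, b_i = 1.57 − 2×0.16 = 1.250 in
Weak-axis I_min = (h_o·b_o³ − h_i·b_i³)/12 with b_o = 1.57, b_i = 1.250 in (shorter outer/inner sides).
I_min = (2.01×1.57³ − 1.690×1.250³)/12 = 0.3731 in⁴
Required critical load P_cr = n·P = 3.4 × 50.8 = 172.7 kip = 1.727×10^5 lb
From P_cr = π²EI/(K·L)²:  L = (1/K)·√(π²EI/P_cr) = (1/1)·√(π²×1.71×10^7×0.3731/1.727×10^5)
L = 19.1 in

L_max ≈ 19.1 in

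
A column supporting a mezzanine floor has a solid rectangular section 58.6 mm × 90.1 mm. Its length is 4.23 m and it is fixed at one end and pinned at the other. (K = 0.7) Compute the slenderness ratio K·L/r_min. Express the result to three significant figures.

λ ≈ 175

Buckling occurs about the weak axis: I_min = h·b³/12 with b = 58.6 mm (the shorter side).
I_min = 90.1×58.6³/12 = 1.511×10^6 mm⁴
A = 5.280×10^3 mm²;  r_min = √(I/A) = √(1.511×10^6/5.280×10^3) = 16.92 mm
L_e = K·L = 0.7 × 4.23 m = 2.961 m = 2961.0 mm
λ = L_e / r_min = 2961.0 / 16.92 = 175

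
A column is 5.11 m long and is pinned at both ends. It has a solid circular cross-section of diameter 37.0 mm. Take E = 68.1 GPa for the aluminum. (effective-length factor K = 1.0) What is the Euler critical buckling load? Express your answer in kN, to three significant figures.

I = πd⁴/64 = π×37.0⁴/64 = 9.200×10^4 mm⁴
I = 9.200×10^4 mm⁴ = 9.200×10^-8 m⁴
Effective length L_e = K·L = 1 × 5.11 = 5.110 m
P_cr = π²EI / L_e² = π² × 68.1×10⁹ × 9.200×10^-8 / 5.110² = 2.368×10^3 N

P_cr ≈ 2.37 kN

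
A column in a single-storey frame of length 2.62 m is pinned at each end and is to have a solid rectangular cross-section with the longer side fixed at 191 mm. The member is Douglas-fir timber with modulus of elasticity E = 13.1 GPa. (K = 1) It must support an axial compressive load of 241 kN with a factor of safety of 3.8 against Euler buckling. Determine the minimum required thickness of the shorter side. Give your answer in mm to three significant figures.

b ≈ 145 mm

Required P_cr = n·P = 3.8 × 241 = 915.8 kN
L_e = K·L = 1 × 2.62 = 2.620 m
Required I = P_cr·L_e²/(π²E) = 9.158×10^5 × 2.620² / (π² × 1.31×10^10) = 4.862×10^-5 m⁴
I_req = 4.862×10^7 mm⁴
Rectangle, weak axis: I_min = h·b³/12 with h = 191 mm fixed  ⇒  b = (12I/h)^(1/3) = 145 mm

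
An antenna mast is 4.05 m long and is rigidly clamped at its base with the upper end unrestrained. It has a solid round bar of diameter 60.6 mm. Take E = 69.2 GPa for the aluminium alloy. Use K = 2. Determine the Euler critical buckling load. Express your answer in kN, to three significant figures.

I = πd⁴/64 = π×60.6⁴/64 = 6.620×10^5 mm⁴
I = 6.620×10^5 mm⁴ = 6.620×10^-7 m⁴
Effective length L_e = K·L = 2 × 4.05 = 8.100 m
P_cr = π²EI / L_e² = π² × 69.2×10⁹ × 6.620×10^-7 / 8.100² = 6.891×10^3 N

P_cr ≈ 6.89 kN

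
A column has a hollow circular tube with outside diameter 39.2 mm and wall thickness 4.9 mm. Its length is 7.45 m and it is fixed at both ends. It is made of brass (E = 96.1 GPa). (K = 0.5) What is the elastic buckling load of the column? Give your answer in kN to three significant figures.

P_cr ≈ 5.42 kN

Inner diameter d_i = 39.2 − 2×4.9 = 29.40 mm
I = π(d_o⁴ − d_i⁴)/64 = π(39.2⁴ − 29.40⁴)/64 = 7.923×10^4 mm⁴
I = 7.923×10^4 mm⁴ = 7.923×10^-8 m⁴
Effective length L_e = K·L = 0.5 × 7.45 = 3.725 m
P_cr = π²EI / L_e² = π² × 96.1×10⁹ × 7.923×10^-8 / 3.725² = 5.416×10^3 N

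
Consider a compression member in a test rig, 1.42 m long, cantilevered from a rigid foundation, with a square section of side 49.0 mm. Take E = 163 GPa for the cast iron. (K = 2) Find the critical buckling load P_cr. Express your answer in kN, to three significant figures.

P_cr ≈ 95.8 kN

I = a⁴/12 = 49.0⁴/12 = 4.804×10^5 mm⁴
I = 4.804×10^5 mm⁴ = 4.804×10^-7 m⁴
Effective length L_e = K·L = 2 × 1.42 = 2.840 m
P_cr = π²EI / L_e² = π² × 163×10⁹ × 4.804×10^-7 / 2.840² = 9.582×10^4 N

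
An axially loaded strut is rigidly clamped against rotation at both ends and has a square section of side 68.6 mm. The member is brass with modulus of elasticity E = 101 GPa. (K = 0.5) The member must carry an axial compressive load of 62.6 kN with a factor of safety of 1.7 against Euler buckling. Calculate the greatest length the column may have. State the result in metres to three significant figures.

I = a⁴/12 = 68.6⁴/12 = 1.846×10^6 mm⁴
I = 1.846×10^-6 m⁴
Required critical load P_cr = n·P = 1.7 × 62.6 = 106.4 kN = 1.064×10^5 N
From P_cr = π²EI/(K·L)²:  L = (1/K)·√(π²EI/P_cr) = (1/0.5)·√(π²×1.01×10^11×1.846×10^-6/1.064×10^5)
L = 8.32 m

L_max ≈ 8.32 m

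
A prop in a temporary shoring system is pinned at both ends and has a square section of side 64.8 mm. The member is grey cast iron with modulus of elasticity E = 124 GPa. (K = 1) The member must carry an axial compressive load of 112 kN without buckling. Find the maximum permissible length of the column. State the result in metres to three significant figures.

L_max ≈ 4.01 m

I = a⁴/12 = 64.8⁴/12 = 1.469×10^6 mm⁴
I = 1.469×10^-6 m⁴
At the buckling limit P_cr = P = 1.120×10^5 N
From P_cr = π²EI/(K·L)²:  L = (1/K)·√(π²EI/P_cr) = (1/1)·√(π²×1.24×10^11×1.469×10^-6/1.120×10^5)
L = 4.01 m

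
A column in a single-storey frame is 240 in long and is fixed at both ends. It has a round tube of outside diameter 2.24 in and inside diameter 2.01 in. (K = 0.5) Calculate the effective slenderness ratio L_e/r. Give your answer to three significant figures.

λ ≈ 159

d_o = 2.24 in, d_i = 2.01 in
I = π(d_o⁴ − d_i⁴)/64 = π(2.24⁴ − 2.010⁴)/64 = 0.4346 in⁴
A = 0.7677 in²;  r_min = √(I/A) = √(0.4346/0.7677) = 0.7524 in
L_e = K·L = 0.5 × 240 = 120.0 in
λ = L_e / r_min = 120.00 / 0.7524 = 159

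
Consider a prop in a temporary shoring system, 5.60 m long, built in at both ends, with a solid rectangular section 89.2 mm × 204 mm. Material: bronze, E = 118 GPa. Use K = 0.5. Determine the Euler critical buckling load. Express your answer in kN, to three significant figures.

P_cr ≈ 1790 kN

Buckling occurs about the weak axis: I_min = h·b³/12 with b = 89.2 mm (the shorter side).
I_min = 204×89.2³/12 = 1.207×10^7 mm⁴
I = 1.207×10^7 mm⁴ = 1.207×10^-5 m⁴
Effective length L_e = K·L = 0.5 × 5.60 = 2.800 m
P_cr = π²EI / L_e² = π² × 118×10⁹ × 1.207×10^-5 / 2.800² = 1.792×10^6 N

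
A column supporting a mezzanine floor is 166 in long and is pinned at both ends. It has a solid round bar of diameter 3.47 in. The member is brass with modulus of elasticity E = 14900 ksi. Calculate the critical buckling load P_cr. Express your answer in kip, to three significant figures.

P_cr ≈ 38.0 kip

I = πd⁴/64 = π×3.47⁴/64 = 7.117 in⁴
Effective length L_e = K·L = 1 × 166 = 166.0 in
P_cr = π²EI / L_e² = π² × 14900×10³ × 7.117 / 166.0² = 3.798×10^4 lb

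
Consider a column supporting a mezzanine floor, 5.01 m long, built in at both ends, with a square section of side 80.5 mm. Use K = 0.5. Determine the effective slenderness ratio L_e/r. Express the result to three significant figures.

I = a⁴/12 = 80.5⁴/12 = 3.499×10^6 mm⁴
A = 6.480×10^3 mm²;  r_min = √(I/A) = √(3.499×10^6/6.480×10^3) = 23.24 mm
L_e = K·L = 0.5 × 5.01 m = 2.505 m = 2505.0 mm
λ = L_e / r_min = 2505.0 / 23.24 = 108

λ ≈ 108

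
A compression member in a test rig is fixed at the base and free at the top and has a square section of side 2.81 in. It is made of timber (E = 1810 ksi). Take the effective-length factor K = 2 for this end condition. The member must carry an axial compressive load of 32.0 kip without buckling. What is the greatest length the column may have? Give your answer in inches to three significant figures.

L_max ≈ 26.9 in

I = a⁴/12 = 2.81⁴/12 = 5.196 in⁴
At the buckling limit P_cr = P = 3.200×10^4 lb
From P_cr = π²EI/(K·L)²:  L = (1/K)·√(π²EI/P_cr) = (1/2)·√(π²×1.81×10^6×5.196/3.200×10^4)
L = 26.9 in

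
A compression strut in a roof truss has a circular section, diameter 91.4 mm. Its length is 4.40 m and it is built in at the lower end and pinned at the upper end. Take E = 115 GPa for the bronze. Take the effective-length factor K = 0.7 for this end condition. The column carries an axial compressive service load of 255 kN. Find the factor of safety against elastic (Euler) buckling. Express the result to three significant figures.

n ≈ 1.61

I = πd⁴/64 = π×91.4⁴/64 = 3.426×10^6 mm⁴
I = 3.426×10^6 mm⁴ = 3.426×10^-6 m⁴
Effective length L_e = K·L = 0.7 × 4.40 = 3.080 m
P_cr = π²EI / L_e² = π² × 115×10⁹ × 3.426×10^-6 / 3.080² = 4.099×10^5 N
Factor of safety n = P_cr / P = 409.87 / 255 = 1.61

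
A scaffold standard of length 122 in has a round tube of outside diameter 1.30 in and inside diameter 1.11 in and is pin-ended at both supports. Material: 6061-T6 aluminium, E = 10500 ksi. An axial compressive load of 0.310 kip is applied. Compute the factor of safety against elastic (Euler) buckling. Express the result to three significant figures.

n ≈ 1.48

d_o = 1.30 in, d_i = 1.11 in
I = π(d_o⁴ − d_i⁴)/64 = π(1.30⁴ − 1.110⁴)/64 = 6.568×10^-2 in⁴
Effective length L_e = K·L = 1 × 122 = 122.0 in
P_cr = π²EI / L_e² = π² × 10500×10³ × 6.568×10^-2 / 122.0² = 457.3 lb
Factor of safety n = P_cr / P = 0.45730 / 0.310 = 1.48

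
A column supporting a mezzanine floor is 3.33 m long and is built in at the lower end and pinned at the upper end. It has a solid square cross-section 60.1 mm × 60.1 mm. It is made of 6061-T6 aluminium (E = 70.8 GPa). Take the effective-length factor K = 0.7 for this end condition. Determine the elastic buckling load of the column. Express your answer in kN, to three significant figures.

P_cr ≈ 140 kN

I = a⁴/12 = 60.1⁴/12 = 1.087×10^6 mm⁴
I = 1.087×10^6 mm⁴ = 1.087×10^-6 m⁴
Effective length L_e = K·L = 0.7 × 3.33 = 2.331 m
P_cr = π²EI / L_e² = π² × 70.8×10⁹ × 1.087×10^-6 / 2.331² = 1.398×10^5 N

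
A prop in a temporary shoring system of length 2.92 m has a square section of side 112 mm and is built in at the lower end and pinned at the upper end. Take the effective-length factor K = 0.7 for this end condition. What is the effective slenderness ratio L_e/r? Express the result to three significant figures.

λ ≈ 63.2

For a square r = a/√12 = 112/√12 = 32.33 mm
L_e = K·L = 0.7 × 2.92 m = 2.044 m = 2044.0 mm
λ = L_e / r_min = 2044.0 / 32.33 = 63.2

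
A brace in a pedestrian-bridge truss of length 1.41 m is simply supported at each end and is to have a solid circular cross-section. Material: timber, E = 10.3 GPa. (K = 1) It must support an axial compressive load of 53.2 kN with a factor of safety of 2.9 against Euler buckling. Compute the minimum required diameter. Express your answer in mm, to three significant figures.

Required P_cr = n·P = 2.9 × 53.2 = 154.3 kN
L_e = K·L = 1 × 1.41 = 1.410 m
Required I = P_cr·L_e²/(π²E) = 1.543×10^5 × 1.410² / (π² × 1.03×10^10) = 3.017×10^-6 m⁴
I_req = 3.017×10^6 mm⁴
Solid circle: I = πd⁴/64  ⇒  d = (64I/π)^(1/4) = (64×3.017×10^6/π)^(1/4) = 88.5 mm

d ≈ 88.5 mm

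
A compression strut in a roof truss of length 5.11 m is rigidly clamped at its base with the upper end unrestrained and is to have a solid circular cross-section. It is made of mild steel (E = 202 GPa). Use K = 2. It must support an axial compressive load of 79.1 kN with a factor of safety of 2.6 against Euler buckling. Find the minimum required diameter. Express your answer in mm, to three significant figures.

Required P_cr = n·P = 2.6 × 79.1 = 205.7 kN
L_e = K·L = 2 × 5.11 = 10.22 m
Required I = P_cr·L_e²/(π²E) = 2.057×10^5 × 10.22² / (π² × 2.02×10^11) = 1.077×10^-5 m⁴
I_req = 1.077×10^7 mm⁴
Solid circle: I = πd⁴/64  ⇒  d = (64I/π)^(1/4) = (64×1.077×10^7/π)^(1/4) = 122 mm

d ≈ 122 mm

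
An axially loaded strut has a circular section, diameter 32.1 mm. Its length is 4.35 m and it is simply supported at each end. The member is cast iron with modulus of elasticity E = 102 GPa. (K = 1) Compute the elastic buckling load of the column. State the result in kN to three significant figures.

P_cr ≈ 2.77 kN

I = πd⁴/64 = π×32.1⁴/64 = 5.212×10^4 mm⁴
I = 5.212×10^4 mm⁴ = 5.212×10^-8 m⁴
Effective length L_e = K·L = 1 × 4.35 = 4.350 m
P_cr = π²EI / L_e² = π² × 102×10⁹ × 5.212×10^-8 / 4.350² = 2.773×10^3 N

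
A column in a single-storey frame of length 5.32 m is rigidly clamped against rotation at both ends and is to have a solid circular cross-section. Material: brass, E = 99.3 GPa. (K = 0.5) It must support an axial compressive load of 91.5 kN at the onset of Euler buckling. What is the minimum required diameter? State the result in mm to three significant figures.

L_e = K·L = 0.5 × 5.32 = 2.660 m
Required I = P_cr·L_e²/(π²E) = 9.150×10^4 × 2.660² / (π² × 9.93×10^10) = 6.606×10^-7 m⁴
I_req = 6.606×10^5 mm⁴
Solid circle: I = πd⁴/64  ⇒  d = (64I/π)^(1/4) = (64×6.606×10^5/π)^(1/4) = 60.6 mm

d ≈ 60.6 mm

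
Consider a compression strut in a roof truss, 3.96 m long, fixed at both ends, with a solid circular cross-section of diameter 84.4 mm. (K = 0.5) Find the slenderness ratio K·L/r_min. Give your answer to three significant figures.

λ ≈ 93.8

I = πd⁴/64 = π×84.4⁴/64 = 2.491×10^6 mm⁴
A = 5.595×10^3 mm²;  r_min = √(I/A) = √(2.491×10^6/5.595×10^3) = 21.10 mm
L_e = K·L = 0.5 × 3.96 m = 1.980 m = 1980.0 mm
λ = L_e / r_min = 1980.0 / 21.10 = 93.8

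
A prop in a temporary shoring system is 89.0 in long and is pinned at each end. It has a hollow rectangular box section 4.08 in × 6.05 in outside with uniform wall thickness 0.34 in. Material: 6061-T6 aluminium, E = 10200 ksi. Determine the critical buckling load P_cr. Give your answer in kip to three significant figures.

Inner dimensions: h_i = 6.05 − 2×0.34 = 5.370 in, b_i = 4.08 − 2×0.34 = 3.400 in
Weak-axis I_min = (h_o·b_o³ − h_i·b_i³)/12 with b_o = 4.08, b_i = 3.400 in (shorter outer/inner sides).
I_min = (6.05×4.08³ − 5.370×3.400³)/12 = 16.65 in⁴
Effective length L_e = K·L = 1 × 89.0 = 89.00 in
P_cr = π²EI / L_e² = π² × 10200×10³ × 16.65 / 89.00² = 2.116×10^5 lb

P_cr ≈ 212 kip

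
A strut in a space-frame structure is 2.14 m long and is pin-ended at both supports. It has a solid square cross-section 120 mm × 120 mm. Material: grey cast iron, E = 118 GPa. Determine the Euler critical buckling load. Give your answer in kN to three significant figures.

I = a⁴/12 = 120⁴/12 = 1.728×10^7 mm⁴
I = 1.728×10^7 mm⁴ = 1.728×10^-5 m⁴
Effective length L_e = K·L = 1 × 2.14 = 2.140 m
P_cr = π²EI / L_e² = π² × 118×10⁹ × 1.728×10^-5 / 2.140² = 4.394×10^6 N

P_cr ≈ 4390 kN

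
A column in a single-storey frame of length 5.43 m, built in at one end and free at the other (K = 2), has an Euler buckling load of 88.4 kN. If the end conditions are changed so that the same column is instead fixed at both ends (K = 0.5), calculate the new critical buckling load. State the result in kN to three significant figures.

P_cr ≈ 1410 kN

P_cr ∝ 1/K², so P_cr,new = P_cr,old × (K_old/K_new)² = 88.4 × (2/0.5)²
= 88.4 × 16.00 = 1410 kN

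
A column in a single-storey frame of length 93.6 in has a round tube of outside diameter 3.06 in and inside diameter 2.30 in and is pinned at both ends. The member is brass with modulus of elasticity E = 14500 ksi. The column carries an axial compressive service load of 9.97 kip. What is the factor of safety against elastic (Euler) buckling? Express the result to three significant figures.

d_o = 3.06 in, d_i = 2.30 in
I = π(d_o⁴ − d_i⁴)/64 = π(3.06⁴ − 2.300⁴)/64 = 2.930 in⁴
Effective length L_e = K·L = 1 × 93.6 = 93.60 in
P_cr = π²EI / L_e² = π² × 14500×10³ × 2.930 / 93.60² = 4.786×10^4 lb
Factor of safety n = P_cr / P = 47.864 / 9.97 = 4.80

n ≈ 4.80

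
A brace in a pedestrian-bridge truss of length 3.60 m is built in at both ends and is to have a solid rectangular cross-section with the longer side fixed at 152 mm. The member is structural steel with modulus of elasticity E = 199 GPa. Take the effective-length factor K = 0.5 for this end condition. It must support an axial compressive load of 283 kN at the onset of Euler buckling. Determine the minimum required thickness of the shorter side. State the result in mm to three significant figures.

b ≈ 33.3 mm

L_e = K·L = 0.5 × 3.60 = 1.800 m
Required I = P_cr·L_e²/(π²E) = 2.830×10^5 × 1.800² / (π² × 1.99×10^11) = 4.669×10^-7 m⁴
I_req = 4.669×10^5 mm⁴
Rectangle, weak axis: I_min = h·b³/12 with h = 152 mm fixed  ⇒  b = (12I/h)^(1/3) = 33.3 mm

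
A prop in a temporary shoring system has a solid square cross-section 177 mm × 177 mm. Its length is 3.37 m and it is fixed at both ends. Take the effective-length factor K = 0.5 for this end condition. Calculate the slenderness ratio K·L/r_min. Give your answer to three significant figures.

For a square r = a/√12 = 177/√12 = 51.10 mm
L_e = K·L = 0.5 × 3.37 m = 1.685 m = 1685.0 mm
λ = L_e / r_min = 1685.0 / 51.10 = 33.0

λ ≈ 33.0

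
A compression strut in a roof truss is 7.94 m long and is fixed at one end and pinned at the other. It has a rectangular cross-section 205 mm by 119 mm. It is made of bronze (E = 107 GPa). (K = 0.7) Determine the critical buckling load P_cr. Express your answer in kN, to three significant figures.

Buckling occurs about the weak axis: I_min = h·b³/12 with b = 119 mm (the shorter side).
I_min = 205×119³/12 = 2.879×10^7 mm⁴
I = 2.879×10^7 mm⁴ = 2.879×10^-5 m⁴
Effective length L_e = K·L = 0.7 × 7.94 = 5.558 m
P_cr = π²EI / L_e² = π² × 107×10⁹ × 2.879×10^-5 / 5.558² = 9.841×10^5 N

P_cr ≈ 984 kN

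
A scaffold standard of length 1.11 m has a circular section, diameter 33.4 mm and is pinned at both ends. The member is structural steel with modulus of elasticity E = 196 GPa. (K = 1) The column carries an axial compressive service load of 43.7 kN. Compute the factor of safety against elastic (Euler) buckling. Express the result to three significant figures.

n ≈ 2.19

I = πd⁴/64 = π×33.4⁴/64 = 6.109×10^4 mm⁴
I = 6.109×10^4 mm⁴ = 6.109×10^-8 m⁴
Effective length L_e = K·L = 1 × 1.11 = 1.110 m
P_cr = π²EI / L_e² = π² × 196×10⁹ × 6.109×10^-8 / 1.110² = 9.591×10^4 N
Factor of safety n = P_cr / P = 95.910 / 43.7 = 2.19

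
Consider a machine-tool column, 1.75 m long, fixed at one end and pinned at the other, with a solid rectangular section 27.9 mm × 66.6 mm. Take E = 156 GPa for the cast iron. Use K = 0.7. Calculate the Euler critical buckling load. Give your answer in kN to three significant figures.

Buckling occurs about the weak axis: I_min = h·b³/12 with b = 27.9 mm (the shorter side).
I_min = 66.6×27.9³/12 = 1.205×10^5 mm⁴
I = 1.205×10^5 mm⁴ = 1.205×10^-7 m⁴
Effective length L_e = K·L = 0.7 × 1.75 = 1.225 m
P_cr = π²EI / L_e² = π² × 156×10⁹ × 1.205×10^-7 / 1.225² = 1.237×10^5 N

P_cr ≈ 124 kN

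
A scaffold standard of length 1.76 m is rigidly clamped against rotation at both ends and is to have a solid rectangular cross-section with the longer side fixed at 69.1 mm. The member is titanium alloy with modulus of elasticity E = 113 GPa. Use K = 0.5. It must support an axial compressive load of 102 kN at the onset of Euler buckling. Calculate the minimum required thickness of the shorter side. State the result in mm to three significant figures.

b ≈ 23.1 mm

L_e = K·L = 0.5 × 1.76 = 0.8800 m
Required I = P_cr·L_e²/(π²E) = 1.020×10^5 × 0.8800² / (π² × 1.13×10^11) = 7.083×10^-8 m⁴
I_req = 7.083×10^4 mm⁴
Rectangle, weak axis: I_min = h·b³/12 with h = 69.1 mm fixed  ⇒  b = (12I/h)^(1/3) = 23.1 mm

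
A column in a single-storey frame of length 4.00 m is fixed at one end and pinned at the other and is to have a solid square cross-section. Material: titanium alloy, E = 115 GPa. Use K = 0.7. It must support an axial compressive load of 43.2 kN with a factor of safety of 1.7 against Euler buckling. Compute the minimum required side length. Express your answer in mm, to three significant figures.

a ≈ 49.7 mm

Required P_cr = n·P = 1.7 × 43.2 = 73.44 kN
L_e = K·L = 0.7 × 4.00 = 2.800 m
Required I = P_cr·L_e²/(π²E) = 7.344×10^4 × 2.800² / (π² × 1.15×10^11) = 5.073×10^-7 m⁴
I_req = 5.073×10^5 mm⁴
Solid square: I = a⁴/12  ⇒  a = (12I)^(1/4) = (12×5.073×10^5)^(1/4) = 49.7 mm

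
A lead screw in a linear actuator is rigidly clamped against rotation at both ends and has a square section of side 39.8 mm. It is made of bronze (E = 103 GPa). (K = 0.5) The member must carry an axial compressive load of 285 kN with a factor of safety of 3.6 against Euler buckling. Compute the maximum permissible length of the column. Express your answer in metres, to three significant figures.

I = a⁴/12 = 39.8⁴/12 = 2.091×10^5 mm⁴
I = 2.091×10^-7 m⁴
Required critical load P_cr = n·P = 3.6 × 285 = 1026 kN = 1.026×10^6 N
From P_cr = π²EI/(K·L)²:  L = (1/K)·√(π²EI/P_cr) = (1/0.5)·√(π²×1.03×10^11×2.091×10^-7/1.026×10^6)
L = 0.910 m

L_max ≈ 0.910 m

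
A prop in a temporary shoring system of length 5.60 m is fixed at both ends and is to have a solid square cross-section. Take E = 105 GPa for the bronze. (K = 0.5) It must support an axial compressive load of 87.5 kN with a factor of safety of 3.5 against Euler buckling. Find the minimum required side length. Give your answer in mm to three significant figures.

Required P_cr = n·P = 3.5 × 87.5 = 306.2 kN
L_e = K·L = 0.5 × 5.60 = 2.800 m
Required I = P_cr·L_e²/(π²E) = 3.062×10^5 × 2.800² / (π² × 1.05×10^11) = 2.317×10^-6 m⁴
I_req = 2.317×10^6 mm⁴
Solid square: I = a⁴/12  ⇒  a = (12I)^(1/4) = (12×2.317×10^6)^(1/4) = 72.6 mm

a ≈ 72.6 mm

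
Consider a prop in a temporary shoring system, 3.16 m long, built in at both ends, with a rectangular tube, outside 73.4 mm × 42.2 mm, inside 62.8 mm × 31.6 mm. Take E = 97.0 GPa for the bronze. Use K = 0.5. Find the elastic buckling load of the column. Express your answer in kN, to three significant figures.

P_cr ≈ 113 kN

Weak-axis I_min = (h_o·b_o³ − h_i·b_i³)/12 with b_o = 42.2, b_i = 31.60 mm (shorter outer/inner sides).
I_min = (73.4×42.2³ − 62.80×31.60³)/12 = 2.945×10^5 mm⁴
I = 2.945×10^5 mm⁴ = 2.945×10^-7 m⁴
Effective length L_e = K·L = 0.5 × 3.16 = 1.580 m
P_cr = π²EI / L_e² = π² × 97.0×10⁹ × 2.945×10^-7 / 1.580² = 1.130×10^5 N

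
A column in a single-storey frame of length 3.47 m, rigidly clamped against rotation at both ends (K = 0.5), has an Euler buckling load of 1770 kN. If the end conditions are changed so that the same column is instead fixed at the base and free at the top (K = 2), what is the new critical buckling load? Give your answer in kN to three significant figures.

P_cr ∝ 1/K², so P_cr,new = P_cr,old × (K_old/K_new)² = 1770 × (0.5/2)²
= 1770 × 0.06250 = 111 kN

P_cr ≈ 111 kN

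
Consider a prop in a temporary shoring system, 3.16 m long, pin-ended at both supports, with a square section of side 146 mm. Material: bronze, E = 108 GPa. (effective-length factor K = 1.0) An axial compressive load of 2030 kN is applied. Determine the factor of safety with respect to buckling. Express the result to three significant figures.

I = a⁴/12 = 146⁴/12 = 3.786×10^7 mm⁴
I = 3.786×10^7 mm⁴ = 3.786×10^-5 m⁴
Effective length L_e = K·L = 1 × 3.16 = 3.160 m
P_cr = π²EI / L_e² = π² × 108×10⁹ × 3.786×10^-5 / 3.160² = 4.042×10^6 N
Factor of safety n = P_cr / P = 4041.8 / 2030 = 1.99

n ≈ 1.99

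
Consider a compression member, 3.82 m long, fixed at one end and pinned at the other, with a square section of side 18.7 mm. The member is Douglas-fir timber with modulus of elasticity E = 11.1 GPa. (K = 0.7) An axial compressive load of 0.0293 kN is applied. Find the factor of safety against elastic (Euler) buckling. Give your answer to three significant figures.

I = a⁴/12 = 18.7⁴/12 = 1.019×10^4 mm⁴
I = 1.019×10^4 mm⁴ = 1.019×10^-8 m⁴
Effective length L_e = K·L = 0.7 × 3.82 = 2.674 m
P_cr = π²EI / L_e² = π² × 11.1×10⁹ × 1.019×10^-8 / 2.674² = 156.1 N
Factor of safety n = P_cr / P = 0.15613 / 0.0293 = 5.33

n ≈ 5.33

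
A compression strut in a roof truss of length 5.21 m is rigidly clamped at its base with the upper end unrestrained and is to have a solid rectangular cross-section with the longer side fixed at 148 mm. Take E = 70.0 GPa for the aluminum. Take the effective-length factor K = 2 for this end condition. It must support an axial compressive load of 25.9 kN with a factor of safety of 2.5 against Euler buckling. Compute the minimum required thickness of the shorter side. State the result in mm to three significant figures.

b ≈ 93.8 mm

Required P_cr = n·P = 2.5 × 25.9 = 64.75 kN
L_e = K·L = 2 × 5.21 = 10.42 m
Required I = P_cr·L_e²/(π²E) = 6.475×10^4 × 10.42² / (π² × 7.00×10^10) = 1.018×10^-5 m⁴
I_req = 1.018×10^7 mm⁴
Rectangle, weak axis: I_min = h·b³/12 with h = 148 mm fixed  ⇒  b = (12I/h)^(1/3) = 93.8 mm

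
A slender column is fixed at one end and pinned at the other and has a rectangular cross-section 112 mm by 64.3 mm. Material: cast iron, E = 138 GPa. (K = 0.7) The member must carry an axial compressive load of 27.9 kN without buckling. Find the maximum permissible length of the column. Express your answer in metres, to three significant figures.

Buckling occurs about the weak axis: I_min = h·b³/12 with b = 64.3 mm (the shorter side).
I_min = 112×64.3³/12 = 2.481×10^6 mm⁴
I = 2.481×10^-6 m⁴
At the buckling limit P_cr = P = 2.790×10^4 N
From P_cr = π²EI/(K·L)²:  L = (1/K)·√(π²EI/P_cr) = (1/0.7)·√(π²×1.38×10^11×2.481×10^-6/2.790×10^4)
L = 15.7 m

L_max ≈ 15.7 m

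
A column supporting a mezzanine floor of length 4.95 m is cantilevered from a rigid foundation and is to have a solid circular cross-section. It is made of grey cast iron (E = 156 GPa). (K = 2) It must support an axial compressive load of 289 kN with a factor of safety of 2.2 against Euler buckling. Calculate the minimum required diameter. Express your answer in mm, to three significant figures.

Required P_cr = n·P = 2.2 × 289 = 635.8 kN
L_e = K·L = 2 × 4.95 = 9.900 m
Required I = P_cr·L_e²/(π²E) = 6.358×10^5 × 9.900² / (π² × 1.56×10^11) = 4.047×10^-5 m⁴
I_req = 4.047×10^7 mm⁴
Solid circle: I = πd⁴/64  ⇒  d = (64I/π)^(1/4) = (64×4.047×10^7/π)^(1/4) = 169 mm

d ≈ 169 mm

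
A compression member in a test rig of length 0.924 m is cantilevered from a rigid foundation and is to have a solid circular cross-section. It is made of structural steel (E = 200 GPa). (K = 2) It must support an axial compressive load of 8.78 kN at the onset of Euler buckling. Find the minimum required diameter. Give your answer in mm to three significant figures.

L_e = K·L = 2 × 0.924 = 1.848 m
Required I = P_cr·L_e²/(π²E) = 8.780×10^3 × 1.848² / (π² × 2.00×10^11) = 1.519×10^-8 m⁴
I_req = 1.519×10^4 mm⁴
Solid circle: I = πd⁴/64  ⇒  d = (64I/π)^(1/4) = (64×1.519×10^4/π)^(1/4) = 23.6 mm

d ≈ 23.6 mm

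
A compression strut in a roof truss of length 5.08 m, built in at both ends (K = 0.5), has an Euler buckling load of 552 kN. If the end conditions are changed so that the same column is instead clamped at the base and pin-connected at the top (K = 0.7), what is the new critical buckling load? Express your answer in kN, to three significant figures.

P_cr ≈ 282 kN

P_cr ∝ 1/K², so P_cr,new = P_cr,old × (K_old/K_new)² = 552 × (0.5/0.7)²
= 552 × 0.5102 = 282 kN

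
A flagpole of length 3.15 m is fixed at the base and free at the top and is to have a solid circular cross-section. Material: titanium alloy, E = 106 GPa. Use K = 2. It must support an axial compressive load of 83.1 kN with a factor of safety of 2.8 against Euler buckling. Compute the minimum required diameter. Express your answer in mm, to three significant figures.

Required P_cr = n·P = 2.8 × 83.1 = 232.7 kN
L_e = K·L = 2 × 3.15 = 6.300 m
Required I = P_cr·L_e²/(π²E) = 2.327×10^5 × 6.300² / (π² × 1.06×10^11) = 8.827×10^-6 m⁴
I_req = 8.827×10^6 mm⁴
Solid circle: I = πd⁴/64  ⇒  d = (64I/π)^(1/4) = (64×8.827×10^6/π)^(1/4) = 116 mm

d ≈ 116 mm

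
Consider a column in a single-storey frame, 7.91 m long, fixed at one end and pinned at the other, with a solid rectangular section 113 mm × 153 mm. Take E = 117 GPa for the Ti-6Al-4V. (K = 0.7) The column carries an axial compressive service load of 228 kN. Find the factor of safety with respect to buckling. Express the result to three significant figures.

Buckling occurs about the weak axis: I_min = h·b³/12 with b = 113 mm (the shorter side).
I_min = 153×113³/12 = 1.840×10^7 mm⁴
I = 1.840×10^7 mm⁴ = 1.840×10^-5 m⁴
Effective length L_e = K·L = 0.7 × 7.91 = 5.537 m
P_cr = π²EI / L_e² = π² × 117×10⁹ × 1.840×10^-5 / 5.537² = 6.929×10^5 N
Factor of safety n = P_cr / P = 692.92 / 228 = 3.04

n ≈ 3.04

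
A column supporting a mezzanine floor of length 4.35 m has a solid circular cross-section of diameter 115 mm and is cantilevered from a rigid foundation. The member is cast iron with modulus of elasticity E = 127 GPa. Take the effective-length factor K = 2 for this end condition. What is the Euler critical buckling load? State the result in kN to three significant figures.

P_cr ≈ 142 kN

I = πd⁴/64 = π×115⁴/64 = 8.585×10^6 mm⁴
I = 8.585×10^6 mm⁴ = 8.585×10^-6 m⁴
Effective length L_e = K·L = 2 × 4.35 = 8.700 m
P_cr = π²EI / L_e² = π² × 127×10⁹ × 8.585×10^-6 / 8.700² = 1.422×10^5 N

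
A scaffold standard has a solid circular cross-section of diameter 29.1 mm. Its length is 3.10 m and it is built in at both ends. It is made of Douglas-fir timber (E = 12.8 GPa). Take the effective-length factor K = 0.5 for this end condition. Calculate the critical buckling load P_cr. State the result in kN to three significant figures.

I = πd⁴/64 = π×29.1⁴/64 = 3.520×10^4 mm⁴
I = 3.520×10^4 mm⁴ = 3.520×10^-8 m⁴
Effective length L_e = K·L = 0.5 × 3.10 = 1.550 m
P_cr = π²EI / L_e² = π² × 12.8×10⁹ × 3.520×10^-8 / 1.550² = 1.851×10^3 N

P_cr ≈ 1.85 kN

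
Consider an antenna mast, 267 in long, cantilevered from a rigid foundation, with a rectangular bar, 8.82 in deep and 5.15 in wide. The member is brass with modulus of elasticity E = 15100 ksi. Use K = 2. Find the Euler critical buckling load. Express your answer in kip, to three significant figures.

P_cr ≈ 52.5 kip

Buckling occurs about the weak axis: I_min = h·b³/12 with b = 5.15 in (the shorter side).
I_min = 8.82×5.15³/12 = 100.4 in⁴
Effective length L_e = K·L = 2 × 267 = 534.0 in
P_cr = π²EI / L_e² = π² × 15100×10³ × 100.4 / 534.0² = 5.247×10^4 lb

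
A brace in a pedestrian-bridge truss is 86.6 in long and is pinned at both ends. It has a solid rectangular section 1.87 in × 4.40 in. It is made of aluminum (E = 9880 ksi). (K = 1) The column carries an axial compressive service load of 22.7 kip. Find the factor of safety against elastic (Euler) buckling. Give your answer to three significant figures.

Buckling occurs about the weak axis: I_min = h·b³/12 with b = 1.87 in (the shorter side).
I_min = 4.40×1.87³/12 = 2.398 in⁴
Effective length L_e = K·L = 1 × 86.6 = 86.60 in
P_cr = π²EI / L_e² = π² × 9880×10³ × 2.398 / 86.60² = 3.118×10^4 lb
Factor of safety n = P_cr / P = 31.176 / 22.7 = 1.37

n ≈ 1.37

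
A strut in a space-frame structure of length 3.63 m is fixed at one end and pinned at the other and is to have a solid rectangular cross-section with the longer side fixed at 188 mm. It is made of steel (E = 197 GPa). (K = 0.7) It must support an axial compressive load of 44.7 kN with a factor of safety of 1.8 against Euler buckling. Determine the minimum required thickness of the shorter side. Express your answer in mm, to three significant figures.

Required P_cr = n·P = 1.8 × 44.7 = 80.46 kN
L_e = K·L = 0.7 × 3.63 = 2.541 m
Required I = P_cr·L_e²/(π²E) = 8.046×10^4 × 2.541² / (π² × 1.97×10^11) = 2.672×10^-7 m⁴
I_req = 2.672×10^5 mm⁴
Rectangle, weak axis: I_min = h·b³/12 with h = 188 mm fixed  ⇒  b = (12I/h)^(1/3) = 25.7 mm

b ≈ 25.7 mm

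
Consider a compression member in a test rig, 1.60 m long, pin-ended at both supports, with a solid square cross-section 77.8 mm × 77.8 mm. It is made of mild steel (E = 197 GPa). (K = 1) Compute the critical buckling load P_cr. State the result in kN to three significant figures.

P_cr ≈ 2320 kN

I = a⁴/12 = 77.8⁴/12 = 3.053×10^6 mm⁴
I = 3.053×10^6 mm⁴ = 3.053×10^-6 m⁴
Effective length L_e = K·L = 1 × 1.60 = 1.600 m
P_cr = π²EI / L_e² = π² × 197×10⁹ × 3.053×10^-6 / 1.600² = 2.319×10^6 N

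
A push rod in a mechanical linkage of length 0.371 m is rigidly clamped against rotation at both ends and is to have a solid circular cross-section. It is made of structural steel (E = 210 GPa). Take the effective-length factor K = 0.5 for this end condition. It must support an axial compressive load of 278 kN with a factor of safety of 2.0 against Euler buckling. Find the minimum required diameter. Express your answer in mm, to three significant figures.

Required P_cr = n·P = 2.0 × 278 = 556.0 kN
L_e = K·L = 0.5 × 0.371 = 0.1855 m
Required I = P_cr·L_e²/(π²E) = 5.560×10^5 × 0.1855² / (π² × 2.10×10^11) = 9.231×10^-9 m⁴
I_req = 9.231×10^3 mm⁴
Solid circle: I = πd⁴/64  ⇒  d = (64I/π)^(1/4) = (64×9.231×10^3/π)^(1/4) = 20.8 mm

d ≈ 20.8 mm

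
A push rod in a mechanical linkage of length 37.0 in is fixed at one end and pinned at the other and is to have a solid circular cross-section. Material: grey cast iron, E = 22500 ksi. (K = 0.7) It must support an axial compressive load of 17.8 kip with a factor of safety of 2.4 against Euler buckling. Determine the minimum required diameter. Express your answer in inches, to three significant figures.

Required P_cr = n·P = 2.4 × 17.8 = 42.72 kip
L_e = K·L = 0.7 × 37.0 = 25.90 in
Required I = P_cr·L_e²/(π²E) = 4.272×10^4 × 25.90² / (π² × 2.25×10^7) = 0.1290 in⁴
Solid circle: I = πd⁴/64  ⇒  d = (64I/π)^(1/4) = (64×0.1290/π)^(1/4) = 1.27 in

d ≈ 1.27 in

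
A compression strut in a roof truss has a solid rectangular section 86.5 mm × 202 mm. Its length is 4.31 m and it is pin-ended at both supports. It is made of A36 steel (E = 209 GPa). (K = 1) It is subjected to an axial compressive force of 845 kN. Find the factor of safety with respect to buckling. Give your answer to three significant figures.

Buckling occurs about the weak axis: I_min = h·b³/12 with b = 86.5 mm (the shorter side).
I_min = 202×86.5³/12 = 1.089×10^7 mm⁴
I = 1.089×10^7 mm⁴ = 1.089×10^-5 m⁴
Effective length L_e = K·L = 1 × 4.31 = 4.310 m
P_cr = π²EI / L_e² = π² × 209×10⁹ × 1.089×10^-5 / 4.310² = 1.210×10^6 N
Factor of safety n = P_cr / P = 1209.8 / 845 = 1.43

n ≈ 1.43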